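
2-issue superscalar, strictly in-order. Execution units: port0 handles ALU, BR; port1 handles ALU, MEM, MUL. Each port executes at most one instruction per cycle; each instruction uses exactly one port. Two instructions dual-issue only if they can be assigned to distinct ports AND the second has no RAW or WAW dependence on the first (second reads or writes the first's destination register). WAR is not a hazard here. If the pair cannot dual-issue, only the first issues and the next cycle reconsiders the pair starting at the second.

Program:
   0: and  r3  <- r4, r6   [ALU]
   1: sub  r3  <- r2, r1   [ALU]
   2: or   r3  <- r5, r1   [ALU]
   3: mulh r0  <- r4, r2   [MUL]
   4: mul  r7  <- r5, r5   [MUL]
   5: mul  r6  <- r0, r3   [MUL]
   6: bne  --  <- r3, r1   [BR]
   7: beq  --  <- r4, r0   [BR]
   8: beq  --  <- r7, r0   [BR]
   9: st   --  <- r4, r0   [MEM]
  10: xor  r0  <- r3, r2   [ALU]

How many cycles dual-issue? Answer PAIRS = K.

PAIRS = 3

[0] i0  and.ALU  -- WAW r3
[1] i1  sub.ALU  -- WAW r3
[2] i2&i3  or.ALU+mulh.MUL  -- pair
[3] i4  mul.MUL  -- no-port MUL/MUL
[4] i5&i6  mul.MUL+bne.BR  -- pair
[5] i7  beq.BR  -- no-port BR/BR
[6] i8&i9  beq.BR+st.MEM  -- pair
[7] i10  xor.ALU  -- tail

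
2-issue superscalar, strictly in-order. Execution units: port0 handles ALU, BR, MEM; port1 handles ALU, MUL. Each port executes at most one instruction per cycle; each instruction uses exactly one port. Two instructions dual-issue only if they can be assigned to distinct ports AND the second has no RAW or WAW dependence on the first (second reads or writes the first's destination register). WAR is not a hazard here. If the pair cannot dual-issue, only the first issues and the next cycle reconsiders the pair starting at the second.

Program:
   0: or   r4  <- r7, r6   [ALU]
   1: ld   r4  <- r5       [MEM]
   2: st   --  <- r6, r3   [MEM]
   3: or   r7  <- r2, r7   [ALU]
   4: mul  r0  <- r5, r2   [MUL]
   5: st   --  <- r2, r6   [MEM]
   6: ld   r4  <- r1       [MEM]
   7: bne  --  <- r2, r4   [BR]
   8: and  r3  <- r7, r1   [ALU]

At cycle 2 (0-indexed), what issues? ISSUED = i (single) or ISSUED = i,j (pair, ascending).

[0] i0  or  -- WAW r4
[1] i1  ld  -- no-port MEM/MEM
[2] i2+i3  st+or  -- pair
[3] i4+i5  mul+st  -- pair
[4] i6  ld  -- no-port MEM/BR
[5] i7+i8  bne+and  -- pair

ISSUED = 2,3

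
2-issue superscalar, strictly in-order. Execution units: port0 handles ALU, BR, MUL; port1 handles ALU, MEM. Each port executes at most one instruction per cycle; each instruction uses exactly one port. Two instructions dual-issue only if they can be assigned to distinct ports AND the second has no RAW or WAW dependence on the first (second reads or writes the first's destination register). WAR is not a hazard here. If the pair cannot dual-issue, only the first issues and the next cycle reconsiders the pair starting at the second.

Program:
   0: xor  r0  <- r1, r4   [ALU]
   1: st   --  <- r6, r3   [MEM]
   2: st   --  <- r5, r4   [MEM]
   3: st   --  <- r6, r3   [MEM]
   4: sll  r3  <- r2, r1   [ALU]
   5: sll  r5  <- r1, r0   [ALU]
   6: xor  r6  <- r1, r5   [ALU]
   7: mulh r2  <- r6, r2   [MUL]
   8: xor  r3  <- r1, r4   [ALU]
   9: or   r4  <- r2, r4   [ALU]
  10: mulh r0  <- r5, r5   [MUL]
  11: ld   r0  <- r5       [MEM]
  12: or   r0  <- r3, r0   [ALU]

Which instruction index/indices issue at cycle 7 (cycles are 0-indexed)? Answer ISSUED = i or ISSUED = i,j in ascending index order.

c0: i0,i1 xor/st  dual
c1: i2 st  no-port MEM/MEM
c2: i3,i4 st/sll  dual
c3: i5 sll  RAW r5
c4: i6 xor  RAW r6
c5: i7,i8 mulh/xor  dual
c6: i9,i10 or/mulh  dual
c7: i11 ld  RAW+WAW r0
c8: i12 or  tail

ISSUED = 11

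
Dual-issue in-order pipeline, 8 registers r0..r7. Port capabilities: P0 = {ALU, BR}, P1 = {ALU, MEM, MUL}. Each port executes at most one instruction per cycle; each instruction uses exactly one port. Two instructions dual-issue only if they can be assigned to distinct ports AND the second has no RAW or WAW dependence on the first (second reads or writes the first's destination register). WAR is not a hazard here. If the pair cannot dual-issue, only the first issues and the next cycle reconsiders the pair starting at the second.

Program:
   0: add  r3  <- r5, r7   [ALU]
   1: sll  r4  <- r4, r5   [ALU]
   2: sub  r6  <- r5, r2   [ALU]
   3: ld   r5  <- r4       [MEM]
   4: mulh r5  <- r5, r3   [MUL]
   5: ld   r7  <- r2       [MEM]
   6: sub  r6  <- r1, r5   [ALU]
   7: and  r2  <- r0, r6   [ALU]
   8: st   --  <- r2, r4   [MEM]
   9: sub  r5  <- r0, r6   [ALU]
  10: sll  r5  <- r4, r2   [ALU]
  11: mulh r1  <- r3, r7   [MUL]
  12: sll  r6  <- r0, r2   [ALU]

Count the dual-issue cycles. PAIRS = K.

#0 head=0: add.ALU sll.ALU i0+i1 dual
#1 head=2: sub.ALU ld.MEM i2+i3 dual
#2 head=4: mulh.MUL i4 no-port MUL/MEM
#3 head=5: ld.MEM sub.ALU i5+i6 dual
#4 head=7: and.ALU i7 RAW r2
#5 head=8: st.MEM sub.ALU i8+i9 dual
#6 head=10: sll.ALU mulh.MUL i10+i11 dual
#7 head=12: sll.ALU i12 tail

PAIRS = 5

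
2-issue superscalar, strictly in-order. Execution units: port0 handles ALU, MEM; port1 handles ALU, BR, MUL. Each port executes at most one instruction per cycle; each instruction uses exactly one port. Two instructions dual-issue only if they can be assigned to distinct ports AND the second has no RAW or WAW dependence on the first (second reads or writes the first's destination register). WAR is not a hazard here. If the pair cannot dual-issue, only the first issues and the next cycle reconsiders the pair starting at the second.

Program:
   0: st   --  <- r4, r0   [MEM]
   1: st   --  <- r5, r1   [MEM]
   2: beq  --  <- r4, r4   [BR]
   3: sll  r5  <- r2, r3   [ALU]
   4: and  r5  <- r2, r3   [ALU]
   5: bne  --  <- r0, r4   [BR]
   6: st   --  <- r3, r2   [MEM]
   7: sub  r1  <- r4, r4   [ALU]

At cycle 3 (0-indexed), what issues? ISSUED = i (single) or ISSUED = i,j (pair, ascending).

[0] i0  st.MEM  -- no-port MEM/MEM
[1] i1&i2  st.MEM/beq.BR  -- pair
[2] i3  sll.ALU  -- WAW r5
[3] i4&i5  and.ALU/bne.BR  -- pair
[4] i6&i7  st.MEM/sub.ALU  -- pair

ISSUED = 4,5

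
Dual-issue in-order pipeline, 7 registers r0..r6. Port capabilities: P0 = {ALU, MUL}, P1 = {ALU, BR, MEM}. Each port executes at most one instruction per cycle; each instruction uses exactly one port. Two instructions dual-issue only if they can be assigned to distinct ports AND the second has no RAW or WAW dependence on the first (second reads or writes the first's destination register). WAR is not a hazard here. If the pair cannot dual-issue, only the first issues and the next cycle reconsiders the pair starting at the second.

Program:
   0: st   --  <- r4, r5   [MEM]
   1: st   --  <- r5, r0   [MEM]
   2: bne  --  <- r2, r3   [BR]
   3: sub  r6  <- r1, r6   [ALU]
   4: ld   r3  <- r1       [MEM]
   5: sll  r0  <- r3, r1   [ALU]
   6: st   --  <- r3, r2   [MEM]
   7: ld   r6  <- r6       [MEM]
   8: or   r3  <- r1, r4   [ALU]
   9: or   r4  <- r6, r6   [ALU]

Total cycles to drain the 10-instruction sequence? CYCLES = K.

  cy0 -> i0 (st.MEM) no-port MEM/MEM
  cy1 -> i1 (st.MEM) no-port MEM/BR
  cy2 -> i2+i3 (bne.BR/sub.ALU) 2-wide
  cy3 -> i4 (ld.MEM) RAW r3
  cy4 -> i5+i6 (sll.ALU/st.MEM) 2-wide
  cy5 -> i7+i8 (ld.MEM/or.ALU) 2-wide
  cy6 -> i9 (or.ALU) tail

CYCLES = 7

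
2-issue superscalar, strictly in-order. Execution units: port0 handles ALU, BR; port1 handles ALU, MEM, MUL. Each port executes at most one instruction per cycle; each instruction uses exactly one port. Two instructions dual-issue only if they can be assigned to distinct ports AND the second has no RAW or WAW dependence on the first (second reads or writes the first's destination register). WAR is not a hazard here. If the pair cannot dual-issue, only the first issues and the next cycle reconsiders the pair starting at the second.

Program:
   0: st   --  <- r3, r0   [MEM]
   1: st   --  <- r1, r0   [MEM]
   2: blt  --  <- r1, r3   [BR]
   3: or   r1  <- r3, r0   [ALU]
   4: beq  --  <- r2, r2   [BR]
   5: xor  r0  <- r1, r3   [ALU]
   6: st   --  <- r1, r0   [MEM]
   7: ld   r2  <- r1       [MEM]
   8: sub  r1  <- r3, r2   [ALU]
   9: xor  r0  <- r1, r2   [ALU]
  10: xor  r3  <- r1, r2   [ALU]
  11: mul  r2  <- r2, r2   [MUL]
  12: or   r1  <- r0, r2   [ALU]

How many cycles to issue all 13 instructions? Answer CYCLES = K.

t=0 i0:st.MEM ; no-port MEM/MEM
t=1 i1/i2:st.MEM;blt.BR ; dual
t=2 i3/i4:or.ALU;beq.BR ; dual
t=3 i5:xor.ALU ; RAW r0
t=4 i6:st.MEM ; no-port MEM/MEM
t=5 i7:ld.MEM ; RAW r2
t=6 i8:sub.ALU ; RAW r1
t=7 i9/i10:xor.ALU;xor.ALU ; dual
t=8 i11:mul.MUL ; RAW r2
t=9 i12:or.ALU ; tail

CYCLES = 10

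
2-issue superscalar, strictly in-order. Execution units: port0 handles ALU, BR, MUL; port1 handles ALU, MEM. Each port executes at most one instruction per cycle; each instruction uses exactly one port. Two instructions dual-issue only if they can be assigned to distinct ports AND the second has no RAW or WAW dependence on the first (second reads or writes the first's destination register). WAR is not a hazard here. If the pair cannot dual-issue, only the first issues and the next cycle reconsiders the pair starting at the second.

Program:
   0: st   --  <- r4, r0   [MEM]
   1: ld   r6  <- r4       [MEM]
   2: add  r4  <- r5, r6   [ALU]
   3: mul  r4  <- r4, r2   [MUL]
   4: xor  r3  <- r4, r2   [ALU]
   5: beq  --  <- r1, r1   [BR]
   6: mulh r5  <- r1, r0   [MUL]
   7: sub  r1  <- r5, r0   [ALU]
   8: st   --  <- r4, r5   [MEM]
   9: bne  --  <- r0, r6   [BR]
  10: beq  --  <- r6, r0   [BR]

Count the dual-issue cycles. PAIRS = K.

c0: i0 st  no-port MEM/MEM
c1: i1 ld  RAW r6
c2: i2 add  RAW+WAW r4
c3: i3 mul  RAW r4
c4: i4/i5 xor+beq  dual
c5: i6 mulh  RAW r5
c6: i7/i8 sub+st  dual
c7: i9 bne  no-port BR/BR
c8: i10 beq  tail

PAIRS = 2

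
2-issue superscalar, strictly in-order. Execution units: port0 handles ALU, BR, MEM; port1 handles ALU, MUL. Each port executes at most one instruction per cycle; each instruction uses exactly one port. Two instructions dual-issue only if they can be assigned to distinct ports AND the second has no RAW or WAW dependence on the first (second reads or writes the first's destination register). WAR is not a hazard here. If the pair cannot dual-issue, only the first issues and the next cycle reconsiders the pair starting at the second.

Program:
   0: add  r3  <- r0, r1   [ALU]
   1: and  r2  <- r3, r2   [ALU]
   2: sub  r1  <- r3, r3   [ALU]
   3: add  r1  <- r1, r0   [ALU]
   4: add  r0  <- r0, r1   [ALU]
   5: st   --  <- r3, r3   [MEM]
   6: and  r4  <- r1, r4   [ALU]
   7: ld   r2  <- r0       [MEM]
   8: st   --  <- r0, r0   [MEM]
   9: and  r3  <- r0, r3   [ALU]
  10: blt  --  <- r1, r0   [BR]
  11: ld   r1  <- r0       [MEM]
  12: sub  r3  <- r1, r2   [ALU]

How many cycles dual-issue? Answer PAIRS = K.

PAIRS = 4

[0] i0  add.ALU  -- RAW r3
[1] i1,i2  and.ALU sub.ALU  -- dual
[2] i3  add.ALU  -- RAW r1
[3] i4,i5  add.ALU st.MEM  -- dual
[4] i6,i7  and.ALU ld.MEM  -- dual
[5] i8,i9  st.MEM and.ALU  -- dual
[6] i10  blt.BR  -- no-port BR/MEM
[7] i11  ld.MEM  -- RAW r1
[8] i12  sub.ALU  -- tail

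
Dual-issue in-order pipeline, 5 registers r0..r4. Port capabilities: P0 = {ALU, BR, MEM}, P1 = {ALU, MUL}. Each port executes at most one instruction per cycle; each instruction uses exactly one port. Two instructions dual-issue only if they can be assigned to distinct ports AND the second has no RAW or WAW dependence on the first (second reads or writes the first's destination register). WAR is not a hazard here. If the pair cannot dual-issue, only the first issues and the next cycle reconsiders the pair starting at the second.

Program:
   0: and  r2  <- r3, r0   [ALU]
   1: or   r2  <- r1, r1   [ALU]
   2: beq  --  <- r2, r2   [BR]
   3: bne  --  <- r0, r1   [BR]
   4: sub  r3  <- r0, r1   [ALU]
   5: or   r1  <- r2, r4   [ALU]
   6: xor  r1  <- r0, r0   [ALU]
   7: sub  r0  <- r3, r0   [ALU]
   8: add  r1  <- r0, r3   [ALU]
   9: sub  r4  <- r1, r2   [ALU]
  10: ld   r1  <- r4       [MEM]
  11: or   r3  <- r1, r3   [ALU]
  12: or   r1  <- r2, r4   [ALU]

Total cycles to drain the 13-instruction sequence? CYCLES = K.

t=0 i0:and.ALU ; WAW r2
t=1 i1:or.ALU ; RAW r2
t=2 i2:beq.BR ; no-port BR/BR
t=3 i3,i4:bne.BR/sub.ALU ; 2-wide
t=4 i5:or.ALU ; WAW r1
t=5 i6,i7:xor.ALU/sub.ALU ; 2-wide
t=6 i8:add.ALU ; RAW r1
t=7 i9:sub.ALU ; RAW r4
t=8 i10:ld.MEM ; RAW r1
t=9 i11,i12:or.ALU/or.ALU ; 2-wide

CYCLES = 10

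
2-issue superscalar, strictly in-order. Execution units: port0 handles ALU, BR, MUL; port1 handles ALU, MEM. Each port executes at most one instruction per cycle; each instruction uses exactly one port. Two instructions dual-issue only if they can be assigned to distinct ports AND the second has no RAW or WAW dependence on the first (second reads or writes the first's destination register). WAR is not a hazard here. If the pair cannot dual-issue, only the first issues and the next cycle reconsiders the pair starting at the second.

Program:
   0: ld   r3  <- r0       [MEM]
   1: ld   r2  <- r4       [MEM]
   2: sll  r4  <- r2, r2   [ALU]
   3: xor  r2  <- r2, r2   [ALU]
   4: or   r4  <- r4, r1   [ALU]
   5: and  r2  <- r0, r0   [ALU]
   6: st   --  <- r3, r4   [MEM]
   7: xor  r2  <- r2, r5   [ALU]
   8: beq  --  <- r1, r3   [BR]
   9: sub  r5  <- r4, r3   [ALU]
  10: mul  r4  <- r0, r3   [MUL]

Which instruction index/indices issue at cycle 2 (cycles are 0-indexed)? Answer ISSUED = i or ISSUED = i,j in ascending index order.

#0 head=0: ld.MEM i0 no-port MEM/MEM
#1 head=1: ld.MEM i1 RAW r2
#2 head=2: sll.ALU+xor.ALU i2&i3 2-wide
#3 head=4: or.ALU+and.ALU i4&i5 2-wide
#4 head=6: st.MEM+xor.ALU i6&i7 2-wide
#5 head=8: beq.BR+sub.ALU i8&i9 2-wide
#6 head=10: mul.MUL i10 tail

ISSUED = 2,3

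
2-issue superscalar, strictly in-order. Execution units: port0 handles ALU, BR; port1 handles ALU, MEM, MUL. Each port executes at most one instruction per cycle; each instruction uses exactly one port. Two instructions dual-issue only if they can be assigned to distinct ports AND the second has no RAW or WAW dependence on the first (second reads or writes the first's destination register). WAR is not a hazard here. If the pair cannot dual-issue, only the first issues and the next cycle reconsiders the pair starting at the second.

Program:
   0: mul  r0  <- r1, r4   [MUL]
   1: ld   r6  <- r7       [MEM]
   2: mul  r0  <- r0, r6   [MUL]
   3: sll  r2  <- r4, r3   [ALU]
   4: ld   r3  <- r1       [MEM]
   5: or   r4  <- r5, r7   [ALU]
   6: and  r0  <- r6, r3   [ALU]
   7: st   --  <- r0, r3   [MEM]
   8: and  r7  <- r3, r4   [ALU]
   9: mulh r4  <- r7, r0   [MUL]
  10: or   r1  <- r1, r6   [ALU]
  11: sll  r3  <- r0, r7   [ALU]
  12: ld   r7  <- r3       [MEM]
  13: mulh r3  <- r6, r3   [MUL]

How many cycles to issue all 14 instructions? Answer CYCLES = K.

CYCLES = 10

0. mul.MUL @i0  | no-port MUL/MEM
1. ld.MEM @i1  | no-port MEM/MUL
2. mul.MUL/sll.ALU @i2&i3  | pair
3. ld.MEM/or.ALU @i4&i5  | pair
4. and.ALU @i6  | RAW r0
5. st.MEM/and.ALU @i7&i8  | pair
6. mulh.MUL/or.ALU @i9&i10  | pair
7. sll.ALU @i11  | RAW r3
8. ld.MEM @i12  | no-port MEM/MUL
9. mulh.MUL @i13  | tail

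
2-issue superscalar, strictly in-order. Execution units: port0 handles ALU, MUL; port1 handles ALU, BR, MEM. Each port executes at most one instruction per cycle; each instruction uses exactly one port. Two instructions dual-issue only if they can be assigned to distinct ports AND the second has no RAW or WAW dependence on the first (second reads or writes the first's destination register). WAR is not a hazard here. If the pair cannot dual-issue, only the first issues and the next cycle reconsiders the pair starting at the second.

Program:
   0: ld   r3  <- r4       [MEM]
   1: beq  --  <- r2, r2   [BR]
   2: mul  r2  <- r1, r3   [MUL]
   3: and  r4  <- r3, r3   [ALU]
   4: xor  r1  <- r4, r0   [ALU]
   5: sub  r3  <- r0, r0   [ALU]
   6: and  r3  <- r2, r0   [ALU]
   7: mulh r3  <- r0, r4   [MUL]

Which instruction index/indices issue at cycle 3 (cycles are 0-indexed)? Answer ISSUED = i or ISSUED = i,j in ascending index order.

ISSUED = 4,5

  cy0 -> i0 (ld) no-port MEM/BR
  cy1 -> i1,i2 (beq/mul) dual
  cy2 -> i3 (and) RAW r4
  cy3 -> i4,i5 (xor/sub) dual
  cy4 -> i6 (and) WAW r3
  cy5 -> i7 (mulh) tail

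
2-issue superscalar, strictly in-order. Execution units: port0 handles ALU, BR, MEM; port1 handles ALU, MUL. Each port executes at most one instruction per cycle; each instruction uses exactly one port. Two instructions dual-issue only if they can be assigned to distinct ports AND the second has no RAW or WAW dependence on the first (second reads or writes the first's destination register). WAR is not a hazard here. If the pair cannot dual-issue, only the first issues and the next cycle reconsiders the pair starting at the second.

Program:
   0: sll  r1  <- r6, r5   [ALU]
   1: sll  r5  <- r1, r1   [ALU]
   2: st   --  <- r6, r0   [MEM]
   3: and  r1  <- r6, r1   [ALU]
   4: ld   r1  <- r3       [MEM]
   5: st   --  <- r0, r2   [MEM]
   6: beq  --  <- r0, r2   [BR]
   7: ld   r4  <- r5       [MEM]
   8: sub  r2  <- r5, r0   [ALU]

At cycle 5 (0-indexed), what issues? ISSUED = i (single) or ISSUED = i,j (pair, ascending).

#0 head=0: sll.ALU i0 RAW r1
#1 head=1: sll.ALU;st.MEM i1/i2 2-wide
#2 head=3: and.ALU i3 WAW r1
#3 head=4: ld.MEM i4 no-port MEM/MEM
#4 head=5: st.MEM i5 no-port MEM/BR
#5 head=6: beq.BR i6 no-port BR/MEM
#6 head=7: ld.MEM;sub.ALU i7/i8 2-wide

ISSUED = 6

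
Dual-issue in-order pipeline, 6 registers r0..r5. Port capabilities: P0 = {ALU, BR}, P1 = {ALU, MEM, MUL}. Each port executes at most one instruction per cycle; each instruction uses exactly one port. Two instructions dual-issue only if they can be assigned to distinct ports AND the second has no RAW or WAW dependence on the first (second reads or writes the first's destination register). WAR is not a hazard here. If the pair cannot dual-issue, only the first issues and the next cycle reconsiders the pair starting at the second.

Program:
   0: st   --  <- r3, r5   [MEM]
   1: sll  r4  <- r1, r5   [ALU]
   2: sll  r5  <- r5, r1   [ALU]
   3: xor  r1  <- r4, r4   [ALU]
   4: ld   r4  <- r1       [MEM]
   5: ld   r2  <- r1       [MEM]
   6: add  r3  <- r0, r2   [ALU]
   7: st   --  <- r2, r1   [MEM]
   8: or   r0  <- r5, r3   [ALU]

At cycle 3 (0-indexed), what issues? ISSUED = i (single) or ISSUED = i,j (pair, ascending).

[0] i0/i1  st.MEM sll.ALU  -- 2-wide
[1] i2/i3  sll.ALU xor.ALU  -- 2-wide
[2] i4  ld.MEM  -- no-port MEM/MEM
[3] i5  ld.MEM  -- RAW r2
[4] i6/i7  add.ALU st.MEM  -- 2-wide
[5] i8  or.ALU  -- tail

ISSUED = 5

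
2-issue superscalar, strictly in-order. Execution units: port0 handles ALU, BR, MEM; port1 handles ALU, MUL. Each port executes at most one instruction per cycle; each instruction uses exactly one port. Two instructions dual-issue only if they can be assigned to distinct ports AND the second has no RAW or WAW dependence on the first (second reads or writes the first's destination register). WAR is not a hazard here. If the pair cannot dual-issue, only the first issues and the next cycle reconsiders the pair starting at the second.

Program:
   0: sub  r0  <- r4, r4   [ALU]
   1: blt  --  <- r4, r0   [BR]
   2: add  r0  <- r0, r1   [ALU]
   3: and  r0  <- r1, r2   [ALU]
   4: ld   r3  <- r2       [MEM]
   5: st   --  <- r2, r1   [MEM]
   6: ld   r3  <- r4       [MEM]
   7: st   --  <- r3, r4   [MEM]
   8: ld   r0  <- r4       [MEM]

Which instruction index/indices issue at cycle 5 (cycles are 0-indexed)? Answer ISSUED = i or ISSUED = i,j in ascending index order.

ISSUED = 7

c0: i0 sub.ALU  RAW r0
c1: i1,i2 blt.BR+add.ALU  dual
c2: i3,i4 and.ALU+ld.MEM  dual
c3: i5 st.MEM  no-port MEM/MEM
c4: i6 ld.MEM  no-port MEM/MEM
c5: i7 st.MEM  no-port MEM/MEM
c6: i8 ld.MEM  tail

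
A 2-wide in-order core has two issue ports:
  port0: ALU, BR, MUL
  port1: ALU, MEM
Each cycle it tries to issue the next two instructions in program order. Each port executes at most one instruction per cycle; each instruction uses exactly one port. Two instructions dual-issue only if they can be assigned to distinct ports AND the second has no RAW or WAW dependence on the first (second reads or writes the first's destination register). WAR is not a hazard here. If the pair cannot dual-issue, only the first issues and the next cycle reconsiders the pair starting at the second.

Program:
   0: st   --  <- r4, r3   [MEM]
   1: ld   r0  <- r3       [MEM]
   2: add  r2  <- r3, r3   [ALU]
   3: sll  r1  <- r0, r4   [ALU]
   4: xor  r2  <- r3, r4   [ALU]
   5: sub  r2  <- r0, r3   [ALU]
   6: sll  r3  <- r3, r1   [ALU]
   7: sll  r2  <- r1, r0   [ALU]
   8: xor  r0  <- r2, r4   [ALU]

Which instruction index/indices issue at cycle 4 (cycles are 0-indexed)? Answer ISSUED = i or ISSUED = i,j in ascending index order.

ISSUED = 7

  cy0 -> i0 (st.MEM) no-port MEM/MEM
  cy1 -> i1,i2 (ld.MEM;add.ALU) pair
  cy2 -> i3,i4 (sll.ALU;xor.ALU) pair
  cy3 -> i5,i6 (sub.ALU;sll.ALU) pair
  cy4 -> i7 (sll.ALU) RAW r2
  cy5 -> i8 (xor.ALU) tail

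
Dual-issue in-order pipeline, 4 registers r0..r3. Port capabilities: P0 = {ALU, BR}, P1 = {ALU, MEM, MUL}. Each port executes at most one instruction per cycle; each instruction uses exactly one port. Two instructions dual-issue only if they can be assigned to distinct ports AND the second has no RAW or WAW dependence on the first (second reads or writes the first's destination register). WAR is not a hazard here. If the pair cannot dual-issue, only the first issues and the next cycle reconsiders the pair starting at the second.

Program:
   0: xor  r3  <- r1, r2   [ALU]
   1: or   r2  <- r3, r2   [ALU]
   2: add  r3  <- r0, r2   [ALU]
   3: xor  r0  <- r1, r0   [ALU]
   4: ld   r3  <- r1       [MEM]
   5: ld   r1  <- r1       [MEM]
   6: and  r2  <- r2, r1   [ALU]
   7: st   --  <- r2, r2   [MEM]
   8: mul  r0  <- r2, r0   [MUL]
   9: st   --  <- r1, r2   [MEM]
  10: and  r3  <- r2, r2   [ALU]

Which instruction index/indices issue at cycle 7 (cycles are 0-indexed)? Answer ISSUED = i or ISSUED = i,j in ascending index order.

ISSUED = 8

  cy0 -> i0 (xor.ALU) RAW r3
  cy1 -> i1 (or.ALU) RAW r2
  cy2 -> i2/i3 (add.ALU xor.ALU) pair
  cy3 -> i4 (ld.MEM) no-port MEM/MEM
  cy4 -> i5 (ld.MEM) RAW r1
  cy5 -> i6 (and.ALU) RAW r2
  cy6 -> i7 (st.MEM) no-port MEM/MUL
  cy7 -> i8 (mul.MUL) no-port MUL/MEM
  cy8 -> i9/i10 (st.MEM and.ALU) pair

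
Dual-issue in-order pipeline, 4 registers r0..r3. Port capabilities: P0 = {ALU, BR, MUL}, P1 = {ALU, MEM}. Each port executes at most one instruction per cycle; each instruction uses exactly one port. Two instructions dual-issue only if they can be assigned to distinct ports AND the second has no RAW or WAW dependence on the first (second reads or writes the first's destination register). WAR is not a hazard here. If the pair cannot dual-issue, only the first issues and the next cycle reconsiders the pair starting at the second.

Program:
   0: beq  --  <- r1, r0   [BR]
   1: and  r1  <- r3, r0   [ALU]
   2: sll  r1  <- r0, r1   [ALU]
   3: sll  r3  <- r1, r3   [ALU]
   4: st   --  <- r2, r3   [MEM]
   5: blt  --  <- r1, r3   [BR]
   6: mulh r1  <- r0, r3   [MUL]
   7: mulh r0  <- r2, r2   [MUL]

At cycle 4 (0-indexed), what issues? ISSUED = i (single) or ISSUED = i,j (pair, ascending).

[0] i0/i1  beq.BR/and.ALU  -- 2-wide
[1] i2  sll.ALU  -- RAW r1
[2] i3  sll.ALU  -- RAW r3
[3] i4/i5  st.MEM/blt.BR  -- 2-wide
[4] i6  mulh.MUL  -- no-port MUL/MUL
[5] i7  mulh.MUL  -- tail

ISSUED = 6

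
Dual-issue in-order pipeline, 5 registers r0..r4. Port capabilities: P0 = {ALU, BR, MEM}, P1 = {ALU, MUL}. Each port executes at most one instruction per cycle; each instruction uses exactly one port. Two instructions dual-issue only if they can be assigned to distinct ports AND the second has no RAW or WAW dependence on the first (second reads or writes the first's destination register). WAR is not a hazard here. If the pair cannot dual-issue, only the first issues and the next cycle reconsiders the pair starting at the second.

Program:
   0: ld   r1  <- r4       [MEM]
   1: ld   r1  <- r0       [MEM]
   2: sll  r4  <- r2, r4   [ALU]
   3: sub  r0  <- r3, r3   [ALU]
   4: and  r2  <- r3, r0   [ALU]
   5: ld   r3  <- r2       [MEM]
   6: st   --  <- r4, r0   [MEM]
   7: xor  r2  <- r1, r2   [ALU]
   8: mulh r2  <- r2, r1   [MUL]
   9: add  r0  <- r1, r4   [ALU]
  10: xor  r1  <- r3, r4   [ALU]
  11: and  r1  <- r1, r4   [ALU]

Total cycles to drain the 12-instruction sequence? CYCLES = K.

#0 head=0: ld i0 no-port MEM/MEM
#1 head=1: ld;sll i1+i2 pair
#2 head=3: sub i3 RAW r0
#3 head=4: and i4 RAW r2
#4 head=5: ld i5 no-port MEM/MEM
#5 head=6: st;xor i6+i7 pair
#6 head=8: mulh;add i8+i9 pair
#7 head=10: xor i10 RAW+WAW r1
#8 head=11: and i11 tail

CYCLES = 9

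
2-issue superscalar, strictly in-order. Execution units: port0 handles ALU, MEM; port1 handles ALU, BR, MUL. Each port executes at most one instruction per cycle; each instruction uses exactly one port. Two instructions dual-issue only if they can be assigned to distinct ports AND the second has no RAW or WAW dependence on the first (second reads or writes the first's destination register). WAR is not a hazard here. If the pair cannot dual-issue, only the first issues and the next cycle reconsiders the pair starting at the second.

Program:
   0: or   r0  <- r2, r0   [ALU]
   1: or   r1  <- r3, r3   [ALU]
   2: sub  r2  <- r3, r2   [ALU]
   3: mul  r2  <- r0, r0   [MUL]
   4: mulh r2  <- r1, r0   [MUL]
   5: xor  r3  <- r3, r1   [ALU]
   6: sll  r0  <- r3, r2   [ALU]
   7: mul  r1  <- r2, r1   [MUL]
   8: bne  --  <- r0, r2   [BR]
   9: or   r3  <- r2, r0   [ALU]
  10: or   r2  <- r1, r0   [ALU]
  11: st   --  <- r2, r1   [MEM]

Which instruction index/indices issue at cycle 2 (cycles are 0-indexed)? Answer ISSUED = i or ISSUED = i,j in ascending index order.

[0] i0/i1  or.ALU/or.ALU  -- pair
[1] i2  sub.ALU  -- WAW r2
[2] i3  mul.MUL  -- no-port MUL/MUL
[3] i4/i5  mulh.MUL/xor.ALU  -- pair
[4] i6/i7  sll.ALU/mul.MUL  -- pair
[5] i8/i9  bne.BR/or.ALU  -- pair
[6] i10  or.ALU  -- RAW r2
[7] i11  st.MEM  -- tail

ISSUED = 3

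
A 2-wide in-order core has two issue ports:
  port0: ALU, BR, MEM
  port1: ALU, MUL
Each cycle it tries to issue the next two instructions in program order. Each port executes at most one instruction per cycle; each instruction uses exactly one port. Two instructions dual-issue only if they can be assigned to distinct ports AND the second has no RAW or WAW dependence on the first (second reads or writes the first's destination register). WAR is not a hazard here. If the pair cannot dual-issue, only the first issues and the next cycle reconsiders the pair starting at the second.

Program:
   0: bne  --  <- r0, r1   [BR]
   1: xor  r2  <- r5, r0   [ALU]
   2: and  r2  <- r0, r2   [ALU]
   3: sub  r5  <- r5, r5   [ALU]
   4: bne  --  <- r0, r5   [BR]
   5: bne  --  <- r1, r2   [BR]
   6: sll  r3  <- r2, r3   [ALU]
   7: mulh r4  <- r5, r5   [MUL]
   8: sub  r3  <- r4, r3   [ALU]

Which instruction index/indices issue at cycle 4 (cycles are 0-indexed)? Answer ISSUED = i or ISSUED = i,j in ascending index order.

ISSUED = 7

#0 head=0: bne.BR/xor.ALU i0+i1 2-wide
#1 head=2: and.ALU/sub.ALU i2+i3 2-wide
#2 head=4: bne.BR i4 no-port BR/BR
#3 head=5: bne.BR/sll.ALU i5+i6 2-wide
#4 head=7: mulh.MUL i7 RAW r4
#5 head=8: sub.ALU i8 tail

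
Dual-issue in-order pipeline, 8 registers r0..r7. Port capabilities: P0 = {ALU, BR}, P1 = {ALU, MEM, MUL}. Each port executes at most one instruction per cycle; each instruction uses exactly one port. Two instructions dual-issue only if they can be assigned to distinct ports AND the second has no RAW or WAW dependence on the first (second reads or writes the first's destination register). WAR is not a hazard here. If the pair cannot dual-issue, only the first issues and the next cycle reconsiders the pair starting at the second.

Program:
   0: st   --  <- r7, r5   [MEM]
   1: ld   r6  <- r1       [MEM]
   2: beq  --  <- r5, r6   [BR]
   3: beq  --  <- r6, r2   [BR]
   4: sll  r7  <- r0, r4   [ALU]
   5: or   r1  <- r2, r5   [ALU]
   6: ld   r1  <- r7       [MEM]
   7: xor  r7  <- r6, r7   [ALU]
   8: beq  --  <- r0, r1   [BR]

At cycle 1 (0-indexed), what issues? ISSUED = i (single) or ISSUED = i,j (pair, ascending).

[0] i0  st.MEM  -- no-port MEM/MEM
[1] i1  ld.MEM  -- RAW r6
[2] i2  beq.BR  -- no-port BR/BR
[3] i3/i4  beq.BR sll.ALU  -- dual
[4] i5  or.ALU  -- WAW r1
[5] i6/i7  ld.MEM xor.ALU  -- dual
[6] i8  beq.BR  -- tail

ISSUED = 1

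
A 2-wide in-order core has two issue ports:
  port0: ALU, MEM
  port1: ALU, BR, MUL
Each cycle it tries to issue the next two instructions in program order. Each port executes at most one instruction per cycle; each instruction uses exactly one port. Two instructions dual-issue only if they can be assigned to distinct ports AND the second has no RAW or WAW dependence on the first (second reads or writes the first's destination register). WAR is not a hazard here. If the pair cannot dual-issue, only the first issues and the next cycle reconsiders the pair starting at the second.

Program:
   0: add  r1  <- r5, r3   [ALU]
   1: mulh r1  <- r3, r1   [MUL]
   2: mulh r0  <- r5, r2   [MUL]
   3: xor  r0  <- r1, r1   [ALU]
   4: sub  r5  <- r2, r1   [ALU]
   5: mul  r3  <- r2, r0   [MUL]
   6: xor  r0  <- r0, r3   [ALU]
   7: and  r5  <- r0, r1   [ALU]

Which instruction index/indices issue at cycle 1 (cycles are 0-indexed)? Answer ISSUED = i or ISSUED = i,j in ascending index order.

ISSUED = 1

c0: i0 add  RAW+WAW r1
c1: i1 mulh  no-port MUL/MUL
c2: i2 mulh  WAW r0
c3: i3/i4 xor;sub  2-wide
c4: i5 mul  RAW r3
c5: i6 xor  RAW r0
c6: i7 and  tail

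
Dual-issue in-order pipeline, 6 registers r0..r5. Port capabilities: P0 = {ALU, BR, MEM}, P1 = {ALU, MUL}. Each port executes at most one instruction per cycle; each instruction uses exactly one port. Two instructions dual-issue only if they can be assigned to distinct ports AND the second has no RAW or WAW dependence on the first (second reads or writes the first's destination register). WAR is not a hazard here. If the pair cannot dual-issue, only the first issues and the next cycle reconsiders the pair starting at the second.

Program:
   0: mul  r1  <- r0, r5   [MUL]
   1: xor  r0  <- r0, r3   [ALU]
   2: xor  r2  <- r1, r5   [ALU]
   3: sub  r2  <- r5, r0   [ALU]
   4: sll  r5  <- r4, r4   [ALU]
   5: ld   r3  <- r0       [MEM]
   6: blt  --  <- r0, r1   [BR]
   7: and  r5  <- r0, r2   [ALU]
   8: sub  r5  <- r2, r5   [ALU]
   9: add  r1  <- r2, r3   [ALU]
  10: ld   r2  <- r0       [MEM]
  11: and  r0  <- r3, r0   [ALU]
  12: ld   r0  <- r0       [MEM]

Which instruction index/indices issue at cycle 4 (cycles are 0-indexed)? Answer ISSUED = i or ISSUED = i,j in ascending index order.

  cy0 -> i0,i1 (mul.MUL xor.ALU) pair
  cy1 -> i2 (xor.ALU) WAW r2
  cy2 -> i3,i4 (sub.ALU sll.ALU) pair
  cy3 -> i5 (ld.MEM) no-port MEM/BR
  cy4 -> i6,i7 (blt.BR and.ALU) pair
  cy5 -> i8,i9 (sub.ALU add.ALU) pair
  cy6 -> i10,i11 (ld.MEM and.ALU) pair
  cy7 -> i12 (ld.MEM) tail

ISSUED = 6,7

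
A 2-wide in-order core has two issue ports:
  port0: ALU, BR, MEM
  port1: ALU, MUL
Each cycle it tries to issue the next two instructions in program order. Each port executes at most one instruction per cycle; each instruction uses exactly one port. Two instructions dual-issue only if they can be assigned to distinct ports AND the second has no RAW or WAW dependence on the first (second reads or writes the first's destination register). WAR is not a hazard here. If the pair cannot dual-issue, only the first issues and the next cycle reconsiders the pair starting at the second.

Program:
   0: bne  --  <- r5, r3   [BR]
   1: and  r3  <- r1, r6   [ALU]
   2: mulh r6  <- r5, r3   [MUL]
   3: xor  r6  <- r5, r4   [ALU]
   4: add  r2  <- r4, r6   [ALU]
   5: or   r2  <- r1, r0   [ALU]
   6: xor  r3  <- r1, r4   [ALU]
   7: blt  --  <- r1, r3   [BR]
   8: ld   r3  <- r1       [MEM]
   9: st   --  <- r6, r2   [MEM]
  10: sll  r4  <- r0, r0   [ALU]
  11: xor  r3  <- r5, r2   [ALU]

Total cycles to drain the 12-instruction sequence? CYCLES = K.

CYCLES = 9

c0: i0&i1 bne.BR+and.ALU  pair
c1: i2 mulh.MUL  WAW r6
c2: i3 xor.ALU  RAW r6
c3: i4 add.ALU  WAW r2
c4: i5&i6 or.ALU+xor.ALU  pair
c5: i7 blt.BR  no-port BR/MEM
c6: i8 ld.MEM  no-port MEM/MEM
c7: i9&i10 st.MEM+sll.ALU  pair
c8: i11 xor.ALU  tail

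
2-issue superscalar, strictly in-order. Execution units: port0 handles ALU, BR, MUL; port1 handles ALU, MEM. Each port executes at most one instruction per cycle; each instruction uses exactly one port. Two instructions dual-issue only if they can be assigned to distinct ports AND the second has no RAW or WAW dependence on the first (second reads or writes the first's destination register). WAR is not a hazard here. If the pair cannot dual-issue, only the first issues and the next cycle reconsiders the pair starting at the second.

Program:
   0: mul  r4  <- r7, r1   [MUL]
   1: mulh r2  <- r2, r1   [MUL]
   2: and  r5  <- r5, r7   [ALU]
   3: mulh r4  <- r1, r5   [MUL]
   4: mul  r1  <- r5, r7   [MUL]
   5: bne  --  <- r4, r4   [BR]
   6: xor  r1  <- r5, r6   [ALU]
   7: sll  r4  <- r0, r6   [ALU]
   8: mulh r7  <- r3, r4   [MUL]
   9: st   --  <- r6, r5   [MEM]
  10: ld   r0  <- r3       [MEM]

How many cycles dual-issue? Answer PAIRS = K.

#0 head=0: mul.MUL i0 no-port MUL/MUL
#1 head=1: mulh.MUL and.ALU i1&i2 dual
#2 head=3: mulh.MUL i3 no-port MUL/MUL
#3 head=4: mul.MUL i4 no-port MUL/BR
#4 head=5: bne.BR xor.ALU i5&i6 dual
#5 head=7: sll.ALU i7 RAW r4
#6 head=8: mulh.MUL st.MEM i8&i9 dual
#7 head=10: ld.MEM i10 tail

PAIRS = 3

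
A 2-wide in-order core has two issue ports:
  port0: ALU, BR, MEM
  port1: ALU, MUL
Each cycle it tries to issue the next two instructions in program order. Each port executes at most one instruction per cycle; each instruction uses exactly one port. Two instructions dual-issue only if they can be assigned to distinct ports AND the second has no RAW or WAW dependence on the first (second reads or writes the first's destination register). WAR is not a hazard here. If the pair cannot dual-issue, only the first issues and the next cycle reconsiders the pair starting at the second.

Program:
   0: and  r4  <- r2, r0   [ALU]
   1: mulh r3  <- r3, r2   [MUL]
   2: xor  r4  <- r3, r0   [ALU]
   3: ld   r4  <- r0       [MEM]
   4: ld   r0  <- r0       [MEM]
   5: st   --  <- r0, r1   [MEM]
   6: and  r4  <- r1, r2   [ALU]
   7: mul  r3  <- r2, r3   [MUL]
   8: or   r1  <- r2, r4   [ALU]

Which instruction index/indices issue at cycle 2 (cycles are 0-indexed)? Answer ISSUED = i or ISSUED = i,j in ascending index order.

ISSUED = 3

c0: i0+i1 and.ALU+mulh.MUL  pair
c1: i2 xor.ALU  WAW r4
c2: i3 ld.MEM  no-port MEM/MEM
c3: i4 ld.MEM  no-port MEM/MEM
c4: i5+i6 st.MEM+and.ALU  pair
c5: i7+i8 mul.MUL+or.ALU  pair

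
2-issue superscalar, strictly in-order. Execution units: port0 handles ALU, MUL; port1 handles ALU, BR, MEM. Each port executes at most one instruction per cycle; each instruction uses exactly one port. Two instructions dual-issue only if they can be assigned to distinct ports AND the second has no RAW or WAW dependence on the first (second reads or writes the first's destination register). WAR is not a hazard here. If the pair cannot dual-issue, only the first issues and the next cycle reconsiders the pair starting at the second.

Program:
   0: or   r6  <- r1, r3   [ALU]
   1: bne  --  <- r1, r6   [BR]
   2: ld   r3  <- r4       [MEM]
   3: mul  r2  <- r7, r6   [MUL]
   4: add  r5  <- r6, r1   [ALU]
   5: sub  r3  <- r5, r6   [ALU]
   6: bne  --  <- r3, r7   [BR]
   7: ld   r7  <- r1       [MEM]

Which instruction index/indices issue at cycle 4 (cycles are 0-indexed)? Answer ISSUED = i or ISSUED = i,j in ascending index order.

ISSUED = 5

c0: i0 or.ALU  RAW r6
c1: i1 bne.BR  no-port BR/MEM
c2: i2&i3 ld.MEM mul.MUL  dual
c3: i4 add.ALU  RAW r5
c4: i5 sub.ALU  RAW r3
c5: i6 bne.BR  no-port BR/MEM
c6: i7 ld.MEM  tail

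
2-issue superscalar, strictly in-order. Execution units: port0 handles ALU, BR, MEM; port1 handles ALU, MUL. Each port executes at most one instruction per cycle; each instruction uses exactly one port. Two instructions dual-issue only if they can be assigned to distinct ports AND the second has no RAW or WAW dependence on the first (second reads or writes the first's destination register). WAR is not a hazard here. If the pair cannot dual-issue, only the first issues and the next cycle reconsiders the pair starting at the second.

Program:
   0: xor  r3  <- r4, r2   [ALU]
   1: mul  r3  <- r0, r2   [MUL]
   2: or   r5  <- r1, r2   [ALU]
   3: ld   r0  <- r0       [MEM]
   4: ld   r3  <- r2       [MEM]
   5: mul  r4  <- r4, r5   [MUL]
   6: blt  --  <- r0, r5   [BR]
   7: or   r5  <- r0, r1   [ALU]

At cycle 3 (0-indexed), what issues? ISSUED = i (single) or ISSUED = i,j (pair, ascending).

ISSUED = 4,5

c0: i0 xor  WAW r3
c1: i1,i2 mul+or  2-wide
c2: i3 ld  no-port MEM/MEM
c3: i4,i5 ld+mul  2-wide
c4: i6,i7 blt+or  2-wide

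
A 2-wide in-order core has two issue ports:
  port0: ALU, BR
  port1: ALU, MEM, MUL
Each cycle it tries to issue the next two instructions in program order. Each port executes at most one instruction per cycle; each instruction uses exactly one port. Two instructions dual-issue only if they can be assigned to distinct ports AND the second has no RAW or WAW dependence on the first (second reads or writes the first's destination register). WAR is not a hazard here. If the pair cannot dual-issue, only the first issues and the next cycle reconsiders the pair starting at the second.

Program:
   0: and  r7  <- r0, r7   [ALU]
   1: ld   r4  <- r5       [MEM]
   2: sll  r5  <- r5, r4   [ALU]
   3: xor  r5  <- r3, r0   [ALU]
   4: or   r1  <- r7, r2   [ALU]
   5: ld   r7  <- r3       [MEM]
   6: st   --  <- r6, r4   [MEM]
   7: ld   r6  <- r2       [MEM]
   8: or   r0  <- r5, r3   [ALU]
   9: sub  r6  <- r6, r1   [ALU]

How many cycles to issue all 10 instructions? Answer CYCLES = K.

0. and.ALU/ld.MEM @i0,i1  | pair
1. sll.ALU @i2  | WAW r5
2. xor.ALU/or.ALU @i3,i4  | pair
3. ld.MEM @i5  | no-port MEM/MEM
4. st.MEM @i6  | no-port MEM/MEM
5. ld.MEM/or.ALU @i7,i8  | pair
6. sub.ALU @i9  | tail

CYCLES = 7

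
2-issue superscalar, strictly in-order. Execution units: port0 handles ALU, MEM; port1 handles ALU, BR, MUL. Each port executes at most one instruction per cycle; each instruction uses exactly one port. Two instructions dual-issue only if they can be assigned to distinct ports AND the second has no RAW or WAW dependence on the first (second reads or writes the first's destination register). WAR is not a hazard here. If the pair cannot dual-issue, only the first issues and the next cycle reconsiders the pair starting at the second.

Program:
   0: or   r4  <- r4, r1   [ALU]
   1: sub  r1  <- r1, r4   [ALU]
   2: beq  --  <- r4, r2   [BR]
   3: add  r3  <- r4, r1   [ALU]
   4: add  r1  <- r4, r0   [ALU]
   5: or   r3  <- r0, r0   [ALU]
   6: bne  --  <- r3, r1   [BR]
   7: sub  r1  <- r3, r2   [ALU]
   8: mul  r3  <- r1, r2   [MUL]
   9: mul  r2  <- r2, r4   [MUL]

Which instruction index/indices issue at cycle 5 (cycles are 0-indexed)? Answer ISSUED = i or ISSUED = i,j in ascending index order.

0. or @i0  | RAW r4
1. sub;beq @i1/i2  | 2-wide
2. add;add @i3/i4  | 2-wide
3. or @i5  | RAW r3
4. bne;sub @i6/i7  | 2-wide
5. mul @i8  | no-port MUL/MUL
6. mul @i9  | tail

ISSUED = 8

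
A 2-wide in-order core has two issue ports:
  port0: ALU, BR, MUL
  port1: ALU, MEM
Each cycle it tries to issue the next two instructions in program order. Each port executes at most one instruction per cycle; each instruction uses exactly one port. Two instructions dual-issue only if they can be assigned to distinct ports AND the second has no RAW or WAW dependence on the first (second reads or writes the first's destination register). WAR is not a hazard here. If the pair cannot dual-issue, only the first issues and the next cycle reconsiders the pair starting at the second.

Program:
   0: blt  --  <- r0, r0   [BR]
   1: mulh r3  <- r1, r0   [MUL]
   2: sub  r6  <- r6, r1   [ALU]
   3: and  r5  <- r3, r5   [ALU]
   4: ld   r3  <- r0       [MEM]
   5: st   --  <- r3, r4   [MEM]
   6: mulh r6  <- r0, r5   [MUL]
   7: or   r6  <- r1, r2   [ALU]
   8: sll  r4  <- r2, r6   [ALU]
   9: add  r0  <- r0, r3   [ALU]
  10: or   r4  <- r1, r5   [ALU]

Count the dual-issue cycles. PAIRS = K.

[0] i0  blt  -- no-port BR/MUL
[1] i1/i2  mulh/sub  -- dual
[2] i3/i4  and/ld  -- dual
[3] i5/i6  st/mulh  -- dual
[4] i7  or  -- RAW r6
[5] i8/i9  sll/add  -- dual
[6] i10  or  -- tail

PAIRS = 4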